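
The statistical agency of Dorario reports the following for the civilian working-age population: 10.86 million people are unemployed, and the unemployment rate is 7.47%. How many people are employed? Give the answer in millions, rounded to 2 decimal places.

Labor force = U / u = 10.86 / 0.0747 ≈ 145.38 million.
Employed = labor force − unemployed = 145.38 − 10.86 = 134.52 million.

About 134.52 million are employed.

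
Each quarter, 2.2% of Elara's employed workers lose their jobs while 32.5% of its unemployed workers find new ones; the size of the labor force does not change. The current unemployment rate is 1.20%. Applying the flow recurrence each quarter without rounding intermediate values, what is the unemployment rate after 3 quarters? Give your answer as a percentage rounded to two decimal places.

Unemployment rate after three quarters ≈ 4.91%.

With a fixed labor force, u_{t+1} = u_t + s·(1−u_t) − f·u_t = u_t·(1−s−f) + s.
Here 1−s−f = 0.653 and s = 0.022.
u_1 = 0.012000 × 0.653 + 0.022 = 0.029836.
u_2 = 0.029836 × 0.653 + 0.022 = 0.041483.
u_3 = 0.041483 × 0.653 + 0.022 = 0.049088.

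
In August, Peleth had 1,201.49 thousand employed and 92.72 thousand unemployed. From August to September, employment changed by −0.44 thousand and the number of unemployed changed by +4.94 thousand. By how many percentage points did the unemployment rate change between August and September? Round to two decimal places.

August: labor force = 1,201.49 + 92.72 = 1,294.21; u = 92.72/1,294.21 = 7.16%.
September: labor force = 1,201.05 + 97.66 = 1,298.71; u = 97.66/1,298.71 = 7.52%.
Change = 7.52% − 7.16% = +0.36 pp.

The unemployment rate changed by +0.36 percentage points.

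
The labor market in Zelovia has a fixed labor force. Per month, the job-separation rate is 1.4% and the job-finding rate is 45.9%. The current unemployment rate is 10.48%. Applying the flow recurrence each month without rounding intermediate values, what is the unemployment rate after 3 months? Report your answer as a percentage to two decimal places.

With a fixed labor force, u_{t+1} = u_t + s·(1−u_t) − f·u_t = u_t·(1−s−f) + s.
Here 1−s−f = 0.527 and s = 0.014.
u_1 = 0.104800 × 0.527 + 0.014 = 0.069230.
u_2 = 0.069230 × 0.527 + 0.014 = 0.050484.
u_3 = 0.050484 × 0.527 + 0.014 = 0.040605.

Unemployment rate after three months ≈ 4.06%.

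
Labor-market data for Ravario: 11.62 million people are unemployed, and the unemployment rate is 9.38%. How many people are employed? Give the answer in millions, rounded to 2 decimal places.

About 112.26 million are employed.

Labor force = U / u = 11.62 / 0.0938 ≈ 123.88 million.
Employed = labor force − unemployed = 123.88 − 11.62 = 112.26 million.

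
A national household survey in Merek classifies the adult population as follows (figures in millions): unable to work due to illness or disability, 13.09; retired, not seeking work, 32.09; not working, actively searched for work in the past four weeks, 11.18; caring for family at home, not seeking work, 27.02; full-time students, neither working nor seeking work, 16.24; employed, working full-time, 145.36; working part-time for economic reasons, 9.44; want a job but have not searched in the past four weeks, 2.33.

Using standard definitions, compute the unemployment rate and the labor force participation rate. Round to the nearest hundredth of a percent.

Employed = 145.36 + 9.44 = 154.80 million (anyone who worked, including part-time for economic reasons, counts as employed).
Unemployed = 11.18 million.
Labor force = 154.80 + 11.18 = 165.98 million.
Not in labor force = 13.09 + 32.09 + 27.02 + 16.24 + 2.33 = 90.77 million (those not working and not actively searching are outside the labor force — including those who want a job but have given up searching).
Civilian working-age population = 165.98 + 90.77 = 256.75 million.
Unemployment rate = 11.18 / 165.98 = 6.74%.
Labor force participation rate = 165.98 / 256.75 = 64.65%.

Unemployment rate ≈ 6.74%; labor force participation rate ≈ 64.65%.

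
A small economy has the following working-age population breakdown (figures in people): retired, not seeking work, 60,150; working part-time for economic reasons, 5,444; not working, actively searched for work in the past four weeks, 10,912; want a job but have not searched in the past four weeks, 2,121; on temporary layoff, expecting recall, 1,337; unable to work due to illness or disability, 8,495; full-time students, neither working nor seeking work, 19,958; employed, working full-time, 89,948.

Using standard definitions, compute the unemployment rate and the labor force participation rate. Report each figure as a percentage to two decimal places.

Employed = 5,444 + 89,948 = 95,392 (anyone who worked, including part-time for economic reasons, counts as employed).
Unemployed = 10,912 + 1,337 = 12,249 (jobless and actively searching, or on temporary layoff).
Labor force = 95,392 + 12,249 = 107,641.
Not in labor force = 60,150 + 2,121 + 8,495 + 19,958 = 90,724 (those not working and not actively searching are outside the labor force — including those who want a job but have given up searching).
Civilian working-age population = 107,641 + 90,724 = 198,365.
Unemployment rate = 12,249 / 107,641 = 11.38%.
Labor force participation rate = 107,641 / 198,365 = 54.26%.

Unemployment rate ≈ 11.38%; labor force participation rate ≈ 54.26%.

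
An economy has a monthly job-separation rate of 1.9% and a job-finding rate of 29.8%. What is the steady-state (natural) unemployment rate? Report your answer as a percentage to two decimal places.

At steady state the flows balance: s·E = f·U, so U/(E+U) = s/(s+f).
u* = 1.9 / (1.9 + 29.8) = 1.9 / 31.70 = 5.99%.

Steady-state unemployment rate ≈ 5.99%.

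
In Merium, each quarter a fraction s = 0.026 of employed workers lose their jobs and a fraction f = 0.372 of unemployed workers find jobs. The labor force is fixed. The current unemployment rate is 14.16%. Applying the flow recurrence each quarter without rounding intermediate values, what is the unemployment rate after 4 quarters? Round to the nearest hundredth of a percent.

Unemployment rate after four quarters ≈ 7.53%.

With a fixed labor force, u_{t+1} = u_t + s·(1−u_t) − f·u_t = u_t·(1−s−f) + s.
Here 1−s−f = 0.602 and s = 0.026.
u_1 = 0.141600 × 0.602 + 0.026 = 0.111243.
u_2 = 0.111243 × 0.602 + 0.026 = 0.092968.
u_3 = 0.092968 × 0.602 + 0.026 = 0.081967.
u_4 = 0.081967 × 0.602 + 0.026 = 0.075344.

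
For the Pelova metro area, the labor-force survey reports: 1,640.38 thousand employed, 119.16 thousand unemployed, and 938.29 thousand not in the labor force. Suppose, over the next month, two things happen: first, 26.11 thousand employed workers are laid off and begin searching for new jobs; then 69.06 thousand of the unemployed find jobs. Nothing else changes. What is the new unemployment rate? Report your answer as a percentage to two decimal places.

Initially, labor force = 1,640.38 + 119.16 = 1,759.54 thousand, so u = 119.16/1,759.54 = 6.77%.
After the first change, employed falls and unemployed rises by 26.11; labor force unchanged → E = 1,614.27, U = 145.27, labor force = 1,759.54 thousand.
After the second change, unemployed falls and employed rises by 69.06; labor force unchanged → E = 1,683.33, U = 76.21, labor force = 1,759.54 thousand.
New unemployment rate = 76.21 / 1,759.54 = 4.33%.

New unemployment rate ≈ 4.33%.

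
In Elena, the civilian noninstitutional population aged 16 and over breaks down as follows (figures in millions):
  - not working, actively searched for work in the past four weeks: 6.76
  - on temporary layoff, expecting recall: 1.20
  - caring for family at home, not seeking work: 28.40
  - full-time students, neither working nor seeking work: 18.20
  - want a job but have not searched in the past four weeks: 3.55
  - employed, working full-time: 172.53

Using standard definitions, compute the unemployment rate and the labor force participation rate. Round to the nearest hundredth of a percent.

Employed = 172.53 million.
Unemployed = 6.76 + 1.20 = 7.96 million (jobless and actively searching, or on temporary layoff).
Labor force = 172.53 + 7.96 = 180.49 million.
Not in labor force = 28.40 + 18.20 + 3.55 = 50.15 million (those not working and not actively searching are outside the labor force — including those who want a job but have given up searching).
Civilian working-age population = 180.49 + 50.15 = 230.64 million.
Unemployment rate = 7.96 / 180.49 = 4.41%.
Labor force participation rate = 180.49 / 230.64 = 78.26%.

Unemployment rate ≈ 4.41%; labor force participation rate ≈ 78.26%.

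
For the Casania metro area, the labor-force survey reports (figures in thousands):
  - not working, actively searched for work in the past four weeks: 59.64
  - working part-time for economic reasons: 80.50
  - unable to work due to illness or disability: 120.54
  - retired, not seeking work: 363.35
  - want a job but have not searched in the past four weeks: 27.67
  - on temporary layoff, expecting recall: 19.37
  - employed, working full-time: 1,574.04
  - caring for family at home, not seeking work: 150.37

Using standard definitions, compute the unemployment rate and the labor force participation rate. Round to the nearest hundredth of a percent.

Unemployment rate ≈ 4.56%; labor force participation rate ≈ 72.37%.

Employed = 80.50 + 1,574.04 = 1,654.54 thousand (anyone who worked, including part-time for economic reasons, counts as employed).
Unemployed = 59.64 + 19.37 = 79.01 thousand (jobless and actively searching, or on temporary layoff).
Labor force = 1,654.54 + 79.01 = 1,733.55 thousand.
Not in labor force = 120.54 + 363.35 + 27.67 + 150.37 = 661.93 thousand (those not working and not actively searching are outside the labor force — including those who want a job but have given up searching).
Civilian working-age population = 1,733.55 + 661.93 = 2,395.48 thousand.
Unemployment rate = 79.01 / 1,733.55 = 4.56%.
Labor force participation rate = 1,733.55 / 2,395.48 = 72.37%.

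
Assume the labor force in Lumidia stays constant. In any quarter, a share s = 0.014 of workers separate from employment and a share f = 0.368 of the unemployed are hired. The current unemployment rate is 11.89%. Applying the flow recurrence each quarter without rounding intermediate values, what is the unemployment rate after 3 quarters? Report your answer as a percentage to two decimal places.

With a fixed labor force, u_{t+1} = u_t + s·(1−u_t) − f·u_t = u_t·(1−s−f) + s.
Here 1−s−f = 0.618 and s = 0.014.
u_1 = 0.118900 × 0.618 + 0.014 = 0.087480.
u_2 = 0.087480 × 0.618 + 0.014 = 0.068063.
u_3 = 0.068063 × 0.618 + 0.014 = 0.056063.

Unemployment rate after three quarters ≈ 5.61%.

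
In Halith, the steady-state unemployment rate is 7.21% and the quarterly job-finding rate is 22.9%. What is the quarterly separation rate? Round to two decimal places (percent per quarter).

Separation rate ≈ 1.78% per quarter.

From u* = s/(s+f): s = u·f/(1−u).
s = 0.0721 × 22.9 / (1 − 0.0721) = 1.6511 / 0.9279 ≈ 1.78% per quarter.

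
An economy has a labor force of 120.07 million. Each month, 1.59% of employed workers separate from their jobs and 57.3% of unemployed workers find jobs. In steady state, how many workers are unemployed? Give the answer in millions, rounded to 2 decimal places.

Steady-state unemployment rate u* = s/(s+f) = 1.59/(1.59+57.3) = 0.026999.
Unemployed = u* × labor force = 0.026999 × 120.07 ≈ 3.24 million.

About 3.24 million are unemployed in steady state.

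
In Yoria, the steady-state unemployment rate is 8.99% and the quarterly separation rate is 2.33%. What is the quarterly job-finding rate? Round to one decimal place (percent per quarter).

Job-finding rate ≈ 23.6% per quarter.

From u* = s/(s+f): f = s·(1−u)/u.
f = 2.33 × (1 − 0.0899) / 0.0899 = 2.1205 / 0.0899 ≈ 23.6% per quarter.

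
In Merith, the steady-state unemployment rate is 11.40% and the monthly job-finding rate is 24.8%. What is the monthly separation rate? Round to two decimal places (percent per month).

Separation rate ≈ 3.19% per month.

From u* = s/(s+f): s = u·f/(1−u).
s = 0.1140 × 24.8 / (1 − 0.1140) = 2.8272 / 0.8860 ≈ 3.19% per month.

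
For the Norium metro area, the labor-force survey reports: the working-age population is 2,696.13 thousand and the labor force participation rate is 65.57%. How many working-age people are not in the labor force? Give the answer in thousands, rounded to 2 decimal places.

About 928.28 thousand are not in the labor force.

Share not in the labor force = 1 − 0.6557 = 0.3443.
Not in labor force = 0.3443 × 2,696.13 ≈ 928.28 thousand.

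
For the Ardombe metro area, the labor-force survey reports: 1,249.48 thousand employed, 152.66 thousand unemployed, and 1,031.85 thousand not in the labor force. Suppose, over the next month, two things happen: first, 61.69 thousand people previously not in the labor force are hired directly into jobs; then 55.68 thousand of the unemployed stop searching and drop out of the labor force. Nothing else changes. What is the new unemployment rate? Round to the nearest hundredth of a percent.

Initially, labor force = 1,249.48 + 152.66 = 1,402.14 thousand, so u = 152.66/1,402.14 = 10.89%.
After the first change, employed and labor force both rise by 61.69; unemployed unchanged → E = 1,311.17, U = 152.66, labor force = 1,463.83 thousand.
After the second change, unemployed and labor force both fall by 55.68 → E = 1,311.17, U = 96.98, labor force = 1,408.15 thousand.
New unemployment rate = 96.98 / 1,408.15 = 6.89%.

New unemployment rate ≈ 6.89%.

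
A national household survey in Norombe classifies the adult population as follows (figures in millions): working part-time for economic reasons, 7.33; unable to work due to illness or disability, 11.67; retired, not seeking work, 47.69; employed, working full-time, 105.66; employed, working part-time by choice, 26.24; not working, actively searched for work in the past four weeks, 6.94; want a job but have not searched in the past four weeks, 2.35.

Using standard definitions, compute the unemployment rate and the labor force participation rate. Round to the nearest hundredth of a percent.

Unemployment rate ≈ 4.75%; labor force participation rate ≈ 70.31%.

Employed = 7.33 + 105.66 + 26.24 = 139.23 million (anyone who worked, including part-time for economic reasons, counts as employed).
Unemployed = 6.94 million.
Labor force = 139.23 + 6.94 = 146.17 million.
Not in labor force = 11.67 + 47.69 + 2.35 = 61.71 million (those not working and not actively searching are outside the labor force — including those who want a job but have given up searching).
Civilian working-age population = 146.17 + 61.71 = 207.88 million.
Unemployment rate = 6.94 / 146.17 = 4.75%.
Labor force participation rate = 146.17 / 207.88 = 70.31%.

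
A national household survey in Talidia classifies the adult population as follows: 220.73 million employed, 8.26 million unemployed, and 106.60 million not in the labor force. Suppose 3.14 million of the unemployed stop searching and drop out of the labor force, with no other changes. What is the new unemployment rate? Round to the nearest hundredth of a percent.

New unemployment rate ≈ 2.27%.

Initially, labor force = 220.73 + 8.26 = 228.99 million, so u = 8.26/228.99 = 3.61%.
After the change, unemployed and labor force both fall by 3.14 → E = 220.73, U = 5.12, labor force = 225.85 million.
New unemployment rate = 5.12 / 225.85 = 2.27%.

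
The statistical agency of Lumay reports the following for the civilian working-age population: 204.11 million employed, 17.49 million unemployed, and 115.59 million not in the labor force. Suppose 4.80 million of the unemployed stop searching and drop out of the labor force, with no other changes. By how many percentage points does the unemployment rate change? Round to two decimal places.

The unemployment rate changes by −2.04 percentage points.

Initially, labor force = 204.11 + 17.49 = 221.60 million, so u = 17.49/221.60 = 7.89%.
After the change, unemployed and labor force both fall by 4.80 → E = 204.11, U = 12.69, labor force = 216.80 million.
New unemployment rate = 12.69 / 216.80 = 5.85%.
Change = 5.85% − 7.89% = −2.04 percentage points.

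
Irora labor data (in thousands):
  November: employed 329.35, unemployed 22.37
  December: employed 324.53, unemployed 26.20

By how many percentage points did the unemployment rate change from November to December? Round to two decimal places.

The unemployment rate changed by +1.11 percentage points.

November: labor force = 329.35 + 22.37 = 351.72; u = 22.37/351.72 = 6.36%.
December: labor force = 324.53 + 26.20 = 350.73; u = 26.20/350.73 = 7.47%.
Change = 7.47% − 6.36% = +1.11 pp.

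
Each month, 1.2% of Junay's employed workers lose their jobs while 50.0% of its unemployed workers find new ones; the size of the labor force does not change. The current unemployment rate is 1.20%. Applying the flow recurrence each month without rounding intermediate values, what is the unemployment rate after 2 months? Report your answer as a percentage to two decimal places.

With a fixed labor force, u_{t+1} = u_t + s·(1−u_t) − f·u_t = u_t·(1−s−f) + s.
Here 1−s−f = 0.488 and s = 0.012.
u_1 = 0.012000 × 0.488 + 0.012 = 0.017856.
u_2 = 0.017856 × 0.488 + 0.012 = 0.020714.

Unemployment rate after two months ≈ 2.07%.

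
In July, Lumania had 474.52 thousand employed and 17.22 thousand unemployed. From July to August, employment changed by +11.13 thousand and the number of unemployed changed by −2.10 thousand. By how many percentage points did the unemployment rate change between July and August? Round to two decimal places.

The unemployment rate changed by −0.48 percentage points.

July: labor force = 474.52 + 17.22 = 491.74; u = 17.22/491.74 = 3.50%.
August: labor force = 485.65 + 15.12 = 500.77; u = 15.12/500.77 = 3.02%.
Change = 3.02% − 3.50% = −0.48 pp.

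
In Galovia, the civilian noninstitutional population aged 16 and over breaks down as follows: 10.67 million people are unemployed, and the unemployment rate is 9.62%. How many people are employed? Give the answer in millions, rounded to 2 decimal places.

About 100.24 million are employed.

Labor force = U / u = 10.67 / 0.0962 ≈ 110.91 million.
Employed = labor force − unemployed = 110.91 − 10.67 = 100.24 million.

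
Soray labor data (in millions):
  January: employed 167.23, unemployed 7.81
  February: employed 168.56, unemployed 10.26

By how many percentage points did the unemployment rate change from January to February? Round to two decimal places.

January: labor force = 167.23 + 7.81 = 175.04; u = 7.81/175.04 = 4.46%.
February: labor force = 168.56 + 10.26 = 178.82; u = 10.26/178.82 = 5.74%.
Change = 5.74% − 4.46% = +1.28 pp.

The unemployment rate changed by +1.28 percentage points.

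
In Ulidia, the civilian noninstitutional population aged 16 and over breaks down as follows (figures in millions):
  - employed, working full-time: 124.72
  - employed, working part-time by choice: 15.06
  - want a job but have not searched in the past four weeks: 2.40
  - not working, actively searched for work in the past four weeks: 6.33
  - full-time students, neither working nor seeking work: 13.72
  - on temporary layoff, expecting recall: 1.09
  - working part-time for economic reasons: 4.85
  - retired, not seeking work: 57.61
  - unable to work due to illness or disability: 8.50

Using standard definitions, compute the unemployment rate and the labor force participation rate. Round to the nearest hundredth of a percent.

Employed = 124.72 + 15.06 + 4.85 = 144.63 million (anyone who worked, including part-time for economic reasons, counts as employed).
Unemployed = 6.33 + 1.09 = 7.42 million (jobless and actively searching, or on temporary layoff).
Labor force = 144.63 + 7.42 = 152.05 million.
Not in labor force = 2.40 + 13.72 + 57.61 + 8.50 = 82.23 million (those not working and not actively searching are outside the labor force — including those who want a job but have given up searching).
Civilian working-age population = 152.05 + 82.23 = 234.28 million.
Unemployment rate = 7.42 / 152.05 = 4.88%.
Labor force participation rate = 152.05 / 234.28 = 64.90%.

Unemployment rate ≈ 4.88%; labor force participation rate ≈ 64.90%.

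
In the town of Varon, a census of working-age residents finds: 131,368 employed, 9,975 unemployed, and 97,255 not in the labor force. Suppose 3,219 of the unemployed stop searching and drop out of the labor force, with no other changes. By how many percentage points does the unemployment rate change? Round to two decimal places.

The unemployment rate changes by −2.17 percentage points.

Initially, labor force = 131,368 + 9,975 = 141,343, so u = 9,975/141,343 = 7.06%.
After the change, unemployed and labor force both fall by 3,219 → E = 131,368, U = 6,756, labor force = 138,124.
New unemployment rate = 6,756 / 138,124 = 4.89%.
Change = 4.89% − 7.06% = −2.17 percentage points.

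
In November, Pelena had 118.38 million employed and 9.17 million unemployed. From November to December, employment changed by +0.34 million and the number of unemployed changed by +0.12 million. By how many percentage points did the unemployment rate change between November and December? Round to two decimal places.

The unemployment rate changed by +0.07 percentage points.

November: labor force = 118.38 + 9.17 = 127.55; u = 9.17/127.55 = 7.19%.
December: labor force = 118.72 + 9.29 = 128.01; u = 9.29/128.01 = 7.26%.
Change = 7.26% − 7.19% = +0.07 pp.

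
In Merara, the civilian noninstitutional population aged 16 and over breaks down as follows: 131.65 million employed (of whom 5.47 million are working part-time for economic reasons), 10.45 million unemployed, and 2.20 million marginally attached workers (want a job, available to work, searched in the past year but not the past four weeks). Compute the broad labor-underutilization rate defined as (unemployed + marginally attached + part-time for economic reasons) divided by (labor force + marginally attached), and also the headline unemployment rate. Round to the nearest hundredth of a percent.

Broad underutilization rate ≈ 12.56%; headline unemployment rate ≈ 7.35%.

Labor force = 131.65 + 10.45 = 142.10 million.
Numerator = 10.45 + 2.20 + 5.47 = 18.12 million.
Denominator = 142.10 + 2.20 = 144.30 million.
Broad rate = 18.12 / 144.30 = 12.56%.
Headline unemployment rate = 10.45 / 142.10 = 7.35%.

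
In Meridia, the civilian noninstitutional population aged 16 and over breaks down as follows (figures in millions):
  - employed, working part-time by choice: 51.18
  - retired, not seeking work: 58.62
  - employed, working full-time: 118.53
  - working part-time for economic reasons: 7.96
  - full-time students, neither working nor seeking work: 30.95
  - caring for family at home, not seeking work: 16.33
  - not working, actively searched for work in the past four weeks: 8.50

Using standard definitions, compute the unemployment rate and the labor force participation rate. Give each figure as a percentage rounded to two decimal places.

Employed = 51.18 + 118.53 + 7.96 = 177.67 million (anyone who worked, including part-time for economic reasons, counts as employed).
Unemployed = 8.50 million.
Labor force = 177.67 + 8.50 = 186.17 million.
Not in labor force = 58.62 + 30.95 + 16.33 = 105.90 million (those not working and not actively searching are outside the labor force).
Civilian working-age population = 186.17 + 105.90 = 292.07 million.
Unemployment rate = 8.50 / 186.17 = 4.57%.
Labor force participation rate = 186.17 / 292.07 = 63.74%.

Unemployment rate ≈ 4.57%; labor force participation rate ≈ 63.74%.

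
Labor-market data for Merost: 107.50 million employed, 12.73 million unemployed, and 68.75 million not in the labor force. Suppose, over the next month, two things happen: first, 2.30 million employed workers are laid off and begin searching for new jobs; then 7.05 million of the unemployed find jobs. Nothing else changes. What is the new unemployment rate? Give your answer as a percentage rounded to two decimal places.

New unemployment rate ≈ 6.64%.

Initially, labor force = 107.50 + 12.73 = 120.23 million, so u = 12.73/120.23 = 10.59%.
After the first change, employed falls and unemployed rises by 2.30; labor force unchanged → E = 105.20, U = 15.03, labor force = 120.23 million.
After the second change, unemployed falls and employed rises by 7.05; labor force unchanged → E = 112.25, U = 7.98, labor force = 120.23 million.
New unemployment rate = 7.98 / 120.23 = 6.64%.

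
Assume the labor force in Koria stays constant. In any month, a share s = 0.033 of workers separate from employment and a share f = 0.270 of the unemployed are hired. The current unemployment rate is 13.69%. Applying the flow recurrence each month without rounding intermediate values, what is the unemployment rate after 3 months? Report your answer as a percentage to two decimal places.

With a fixed labor force, u_{t+1} = u_t + s·(1−u_t) − f·u_t = u_t·(1−s−f) + s.
Here 1−s−f = 0.697 and s = 0.033.
u_1 = 0.136900 × 0.697 + 0.033 = 0.128419.
u_2 = 0.128419 × 0.697 + 0.033 = 0.122508.
u_3 = 0.122508 × 0.697 + 0.033 = 0.118388.

Unemployment rate after three months ≈ 11.84%.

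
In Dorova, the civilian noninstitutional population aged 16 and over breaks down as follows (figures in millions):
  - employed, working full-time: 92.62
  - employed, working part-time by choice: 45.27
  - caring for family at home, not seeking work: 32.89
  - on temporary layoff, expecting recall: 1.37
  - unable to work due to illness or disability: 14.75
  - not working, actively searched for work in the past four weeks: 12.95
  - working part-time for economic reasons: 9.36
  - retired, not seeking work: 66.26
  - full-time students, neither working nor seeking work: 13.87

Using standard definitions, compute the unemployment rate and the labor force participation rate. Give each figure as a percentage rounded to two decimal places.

Employed = 92.62 + 45.27 + 9.36 = 147.25 million (anyone who worked, including part-time for economic reasons, counts as employed).
Unemployed = 1.37 + 12.95 = 14.32 million (jobless and actively searching, or on temporary layoff).
Labor force = 147.25 + 14.32 = 161.57 million.
Not in labor force = 32.89 + 14.75 + 66.26 + 13.87 = 127.77 million (those not working and not actively searching are outside the labor force).
Civilian working-age population = 161.57 + 127.77 = 289.34 million.
Unemployment rate = 14.32 / 161.57 = 8.86%.
Labor force participation rate = 161.57 / 289.34 = 55.84%.

Unemployment rate ≈ 8.86%; labor force participation rate ≈ 55.84%.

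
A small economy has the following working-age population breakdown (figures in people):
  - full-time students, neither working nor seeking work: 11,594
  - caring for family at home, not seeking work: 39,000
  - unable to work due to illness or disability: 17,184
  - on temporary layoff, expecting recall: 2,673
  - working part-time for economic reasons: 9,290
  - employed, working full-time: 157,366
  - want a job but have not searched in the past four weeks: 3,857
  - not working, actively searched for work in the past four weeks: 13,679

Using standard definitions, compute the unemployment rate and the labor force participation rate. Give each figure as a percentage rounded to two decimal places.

Employed = 9,290 + 157,366 = 166,656 (anyone who worked, including part-time for economic reasons, counts as employed).
Unemployed = 2,673 + 13,679 = 16,352 (jobless and actively searching, or on temporary layoff).
Labor force = 166,656 + 16,352 = 183,008.
Not in labor force = 11,594 + 39,000 + 17,184 + 3,857 = 71,635 (those not working and not actively searching are outside the labor force — including those who want a job but have given up searching).
Civilian working-age population = 183,008 + 71,635 = 254,643.
Unemployment rate = 16,352 / 183,008 = 8.94%.
Labor force participation rate = 183,008 / 254,643 = 71.87%.

Unemployment rate ≈ 8.94%; labor force participation rate ≈ 71.87%.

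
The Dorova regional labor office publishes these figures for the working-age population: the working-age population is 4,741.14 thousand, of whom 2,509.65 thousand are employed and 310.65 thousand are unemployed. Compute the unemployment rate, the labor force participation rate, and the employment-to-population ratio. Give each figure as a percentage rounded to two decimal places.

Unemployment rate ≈ 11.01%; labor force participation rate ≈ 59.49%; employment-population ratio ≈ 52.93%.

Labor force = employed + unemployed = 2,509.65 + 310.65 = 2,820.30 thousand.
Unemployment rate = 310.65 / 2,820.30 = 11.01%.
Labor force participation rate = 2,820.30 / 4,741.14 = 59.49%.
Employment-population ratio = 2,509.65 / 4,741.14 = 52.93%.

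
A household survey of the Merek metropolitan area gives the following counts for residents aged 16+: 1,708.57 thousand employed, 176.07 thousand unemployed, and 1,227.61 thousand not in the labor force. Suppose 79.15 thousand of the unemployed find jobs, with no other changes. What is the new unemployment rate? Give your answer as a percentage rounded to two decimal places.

New unemployment rate ≈ 5.14%.

Initially, labor force = 1,708.57 + 176.07 = 1,884.64 thousand, so u = 176.07/1,884.64 = 9.34%.
After the change, unemployed falls and employed rises by 79.15; labor force unchanged → E = 1,787.72, U = 96.92, labor force = 1,884.64 thousand.
New unemployment rate = 96.92 / 1,884.64 = 5.14%.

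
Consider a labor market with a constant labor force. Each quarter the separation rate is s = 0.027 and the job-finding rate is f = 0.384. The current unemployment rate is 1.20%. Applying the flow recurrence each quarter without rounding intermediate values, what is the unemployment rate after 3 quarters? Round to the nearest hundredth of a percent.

With a fixed labor force, u_{t+1} = u_t + s·(1−u_t) − f·u_t = u_t·(1−s−f) + s.
Here 1−s−f = 0.589 and s = 0.027.
u_1 = 0.012000 × 0.589 + 0.027 = 0.034068.
u_2 = 0.034068 × 0.589 + 0.027 = 0.047066.
u_3 = 0.047066 × 0.589 + 0.027 = 0.054722.

Unemployment rate after three quarters ≈ 5.47%.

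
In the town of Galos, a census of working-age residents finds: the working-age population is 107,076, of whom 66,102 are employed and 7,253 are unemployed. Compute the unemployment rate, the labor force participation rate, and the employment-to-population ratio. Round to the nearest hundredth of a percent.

Labor force = employed + unemployed = 66,102 + 7,253 = 73,355.
Unemployment rate = 7,253 / 73,355 = 9.89%.
Labor force participation rate = 73,355 / 107,076 = 68.51%.
Employment-population ratio = 66,102 / 107,076 = 61.73%.

Unemployment rate ≈ 9.89%; labor force participation rate ≈ 68.51%; employment-population ratio ≈ 61.73%.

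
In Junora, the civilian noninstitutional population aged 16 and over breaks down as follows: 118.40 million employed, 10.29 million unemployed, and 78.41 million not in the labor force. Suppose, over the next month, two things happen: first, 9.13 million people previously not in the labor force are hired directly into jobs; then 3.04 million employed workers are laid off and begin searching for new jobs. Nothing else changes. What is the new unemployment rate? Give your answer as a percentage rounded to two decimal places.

Initially, labor force = 118.40 + 10.29 = 128.69 million, so u = 10.29/128.69 = 8.00%.
After the first change, employed and labor force both rise by 9.13; unemployed unchanged → E = 127.53, U = 10.29, labor force = 137.82 million.
After the second change, employed falls and unemployed rises by 3.04; labor force unchanged → E = 124.49, U = 13.33, labor force = 137.82 million.
New unemployment rate = 13.33 / 137.82 = 9.67%.

New unemployment rate ≈ 9.67%.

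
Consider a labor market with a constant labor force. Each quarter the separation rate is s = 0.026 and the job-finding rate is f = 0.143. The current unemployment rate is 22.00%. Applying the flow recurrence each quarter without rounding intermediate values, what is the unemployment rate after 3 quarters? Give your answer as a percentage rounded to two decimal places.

With a fixed labor force, u_{t+1} = u_t + s·(1−u_t) − f·u_t = u_t·(1−s−f) + s.
Here 1−s−f = 0.831 and s = 0.026.
u_1 = 0.220000 × 0.831 + 0.026 = 0.208820.
u_2 = 0.208820 × 0.831 + 0.026 = 0.199529.
u_3 = 0.199529 × 0.831 + 0.026 = 0.191809.

Unemployment rate after three quarters ≈ 19.18%.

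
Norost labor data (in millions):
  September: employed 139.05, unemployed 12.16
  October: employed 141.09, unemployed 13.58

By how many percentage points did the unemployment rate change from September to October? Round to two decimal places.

The unemployment rate changed by +0.74 percentage points.

September: labor force = 139.05 + 12.16 = 151.21; u = 12.16/151.21 = 8.04%.
October: labor force = 141.09 + 13.58 = 154.67; u = 13.58/154.67 = 8.78%.
Change = 8.78% − 8.04% = +0.74 pp.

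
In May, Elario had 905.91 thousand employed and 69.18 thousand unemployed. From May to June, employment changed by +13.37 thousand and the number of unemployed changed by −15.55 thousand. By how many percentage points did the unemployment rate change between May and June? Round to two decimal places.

May: labor force = 905.91 + 69.18 = 975.09; u = 69.18/975.09 = 7.09%.
June: labor force = 919.28 + 53.63 = 972.91; u = 53.63/972.91 = 5.51%.
Change = 5.51% − 7.09% = −1.58 pp.

The unemployment rate changed by −1.58 percentage points.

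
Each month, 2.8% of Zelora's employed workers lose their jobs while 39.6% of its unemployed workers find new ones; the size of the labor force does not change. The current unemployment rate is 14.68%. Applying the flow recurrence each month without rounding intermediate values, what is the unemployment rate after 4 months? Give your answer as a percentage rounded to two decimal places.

With a fixed labor force, u_{t+1} = u_t + s·(1−u_t) − f·u_t = u_t·(1−s−f) + s.
Here 1−s−f = 0.576 and s = 0.028.
u_1 = 0.146800 × 0.576 + 0.028 = 0.112557.
u_2 = 0.112557 × 0.576 + 0.028 = 0.092833.
u_3 = 0.092833 × 0.576 + 0.028 = 0.081472.
u_4 = 0.081472 × 0.576 + 0.028 = 0.074928.

Unemployment rate after four months ≈ 7.49%.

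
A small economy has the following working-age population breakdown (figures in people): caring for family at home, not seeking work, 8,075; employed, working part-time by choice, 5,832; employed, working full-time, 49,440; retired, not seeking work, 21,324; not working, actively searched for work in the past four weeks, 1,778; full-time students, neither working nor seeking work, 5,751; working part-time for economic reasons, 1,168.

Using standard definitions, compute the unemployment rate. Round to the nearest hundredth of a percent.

Unemployment rate ≈ 3.05%.

Employed = 5,832 + 49,440 + 1,168 = 56,440 (anyone who worked, including part-time for economic reasons, counts as employed).
Unemployed = 1,778.
Labor force = 56,440 + 1,778 = 58,218.
Unemployment rate = 1,778 / 58,218 = 3.05%.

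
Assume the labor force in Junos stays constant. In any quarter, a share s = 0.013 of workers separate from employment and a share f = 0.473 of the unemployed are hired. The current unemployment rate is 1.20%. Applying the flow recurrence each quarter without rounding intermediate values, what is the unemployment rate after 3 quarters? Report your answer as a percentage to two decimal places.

With a fixed labor force, u_{t+1} = u_t + s·(1−u_t) − f·u_t = u_t·(1−s−f) + s.
Here 1−s−f = 0.514 and s = 0.013.
u_1 = 0.012000 × 0.514 + 0.013 = 0.019168.
u_2 = 0.019168 × 0.514 + 0.013 = 0.022852.
u_3 = 0.022852 × 0.514 + 0.013 = 0.024746.

Unemployment rate after three quarters ≈ 2.47%.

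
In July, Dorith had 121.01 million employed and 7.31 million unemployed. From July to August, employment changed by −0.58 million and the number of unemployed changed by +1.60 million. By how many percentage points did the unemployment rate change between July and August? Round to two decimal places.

The unemployment rate changed by +1.19 percentage points.

July: labor force = 121.01 + 7.31 = 128.32; u = 7.31/128.32 = 5.70%.
August: labor force = 120.43 + 8.91 = 129.34; u = 8.91/129.34 = 6.89%.
Change = 6.89% − 5.70% = +1.19 pp.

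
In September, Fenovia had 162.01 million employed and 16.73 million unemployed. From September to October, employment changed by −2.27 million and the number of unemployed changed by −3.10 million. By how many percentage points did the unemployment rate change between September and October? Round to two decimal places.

The unemployment rate changed by −1.50 percentage points.

September: labor force = 162.01 + 16.73 = 178.74; u = 16.73/178.74 = 9.36%.
October: labor force = 159.74 + 13.63 = 173.37; u = 13.63/173.37 = 7.86%.
Change = 7.86% − 9.36% = −1.50 pp.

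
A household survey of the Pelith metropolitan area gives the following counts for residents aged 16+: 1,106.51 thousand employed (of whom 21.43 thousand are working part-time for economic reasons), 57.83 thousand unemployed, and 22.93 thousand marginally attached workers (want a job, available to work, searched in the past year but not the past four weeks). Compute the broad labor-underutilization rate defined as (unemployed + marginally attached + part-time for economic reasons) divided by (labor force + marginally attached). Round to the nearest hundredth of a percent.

Broad underutilization rate ≈ 8.61%.

Labor force = 1,106.51 + 57.83 = 1,164.34 thousand.
Numerator = 57.83 + 22.93 + 21.43 = 102.19 thousand.
Denominator = 1,164.34 + 22.93 = 1,187.27 thousand.
Broad rate = 102.19 / 1,187.27 = 8.61%.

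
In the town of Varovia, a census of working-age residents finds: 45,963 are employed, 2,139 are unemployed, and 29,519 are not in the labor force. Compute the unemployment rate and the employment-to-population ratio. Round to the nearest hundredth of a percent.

Labor force = employed + unemployed = 45,963 + 2,139 = 48,102.
Working-age population = 48,102 + 29,519 = 77,621.
Unemployment rate = 2,139 / 48,102 = 4.45%.
Employment-population ratio = 45,963 / 77,621 = 59.21%.

Unemployment rate ≈ 4.45%; employment-population ratio ≈ 59.21%.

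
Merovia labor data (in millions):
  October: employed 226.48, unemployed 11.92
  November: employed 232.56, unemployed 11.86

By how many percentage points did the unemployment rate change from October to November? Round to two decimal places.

The unemployment rate changed by −0.15 percentage points.

October: labor force = 226.48 + 11.92 = 238.40; u = 11.92/238.40 = 5.00%.
November: labor force = 232.56 + 11.86 = 244.42; u = 11.86/244.42 = 4.85%.
Change = 4.85% − 5.00% = −0.15 pp.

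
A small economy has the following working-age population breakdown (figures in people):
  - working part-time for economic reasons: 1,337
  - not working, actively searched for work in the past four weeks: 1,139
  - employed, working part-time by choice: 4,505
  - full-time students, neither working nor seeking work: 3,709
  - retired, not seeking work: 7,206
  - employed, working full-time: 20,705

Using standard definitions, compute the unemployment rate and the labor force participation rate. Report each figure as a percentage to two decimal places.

Employed = 1,337 + 4,505 + 20,705 = 26,547 (anyone who worked, including part-time for economic reasons, counts as employed).
Unemployed = 1,139.
Labor force = 26,547 + 1,139 = 27,686.
Not in labor force = 3,709 + 7,206 = 10,915 (those not working and not actively searching are outside the labor force).
Civilian working-age population = 27,686 + 10,915 = 38,601.
Unemployment rate = 1,139 / 27,686 = 4.11%.
Labor force participation rate = 27,686 / 38,601 = 71.72%.

Unemployment rate ≈ 4.11%; labor force participation rate ≈ 71.72%.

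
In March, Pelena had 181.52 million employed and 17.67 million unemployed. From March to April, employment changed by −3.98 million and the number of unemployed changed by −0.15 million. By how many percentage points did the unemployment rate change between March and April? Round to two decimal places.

March: labor force = 181.52 + 17.67 = 199.19; u = 17.67/199.19 = 8.87%.
April: labor force = 177.54 + 17.52 = 195.06; u = 17.52/195.06 = 8.98%.
Change = 8.98% − 8.87% = +0.11 pp.

The unemployment rate changed by +0.11 percentage points.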